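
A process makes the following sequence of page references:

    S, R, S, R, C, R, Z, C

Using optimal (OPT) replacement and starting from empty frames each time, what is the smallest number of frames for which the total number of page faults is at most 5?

f=1: 8 faults
f=2: 4 faults
f=3: 4 faults
f=4: 4 faults
Smallest f with faults ≤ 5 is 2.

2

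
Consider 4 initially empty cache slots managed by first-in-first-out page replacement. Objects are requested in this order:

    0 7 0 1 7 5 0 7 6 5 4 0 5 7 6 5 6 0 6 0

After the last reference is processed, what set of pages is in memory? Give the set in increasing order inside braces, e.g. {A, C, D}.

0: fault, frames {0}
7: fault, frames {0,7}
0: hit
1: fault, frames {0,7,1}
7: hit
5: fault, frames {0,7,1,5}
0: hit
7: hit
6: fault, evict 0, frames {7,1,5,6}
5: hit
4: fault, evict 7, frames {1,5,6,4}
0: fault, evict 1, frames {5,6,4,0}
5: hit
7: fault, evict 5, frames {6,4,0,7}
6: hit
5: fault, evict 6, frames {4,0,7,5}
6: fault, evict 4, frames {0,7,5,6}
0: hit
6: hit
0: hit

{0, 5, 6, 7}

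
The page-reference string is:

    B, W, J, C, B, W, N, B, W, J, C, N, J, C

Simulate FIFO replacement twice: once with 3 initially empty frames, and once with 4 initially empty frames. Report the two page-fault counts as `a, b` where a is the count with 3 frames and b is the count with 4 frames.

3 frames: F F F F F F F . . F F . . . → 9 faults.
4 frames: F F F F . . F F F F F F . . → 10 faults.
10 > 9: adding a frame increased faults — Belady's anomaly.

9, 10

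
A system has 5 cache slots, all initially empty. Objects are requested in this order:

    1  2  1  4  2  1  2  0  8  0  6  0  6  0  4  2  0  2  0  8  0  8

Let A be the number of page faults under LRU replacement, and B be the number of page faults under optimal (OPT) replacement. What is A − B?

Under LRU: F F . F . . . F F . F . . . F . . . . . . . → 7 faults.
Under OPT: F F . F . . . F F . F . . . . . . . . . . . → 6 faults.
A − B = 7 − 6 = 1.

1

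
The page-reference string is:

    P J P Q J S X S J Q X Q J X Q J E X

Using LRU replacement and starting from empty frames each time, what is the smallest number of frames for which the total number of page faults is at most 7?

f=1: 18 faults
f=2: 15 faults
f=3: 9 faults
f=4: 6 faults
f=5: 6 faults
f=6: 6 faults
Smallest f with faults ≤ 7 is 4.

4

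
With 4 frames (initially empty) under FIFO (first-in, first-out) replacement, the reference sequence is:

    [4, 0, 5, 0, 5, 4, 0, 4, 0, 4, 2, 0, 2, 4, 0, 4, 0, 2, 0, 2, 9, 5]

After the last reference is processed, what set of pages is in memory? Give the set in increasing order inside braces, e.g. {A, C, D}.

{0, 2, 5, 9}

4 -> miss, frames (4)
0 -> miss, frames (4 0)
5 -> miss, frames (4 0 5)
0 -> hit
5 -> hit
4 -> hit
0 -> hit
4 -> hit
0 -> hit
4 -> hit
2 -> miss, frames (4 0 5 2)
0 -> hit
2 -> hit
4 -> hit
0 -> hit
4 -> hit
0 -> hit
2 -> hit
0 -> hit
2 -> hit
9 -> miss, evict 4, frames (0 5 2 9)
5 -> hit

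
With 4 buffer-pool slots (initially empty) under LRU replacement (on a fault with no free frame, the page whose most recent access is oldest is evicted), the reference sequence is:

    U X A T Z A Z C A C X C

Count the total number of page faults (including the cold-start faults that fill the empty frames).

U -> fault, frames (U)
X -> fault, frames (U X)
A -> fault, frames (U X A)
T -> fault, frames (U X A T)
Z -> fault, evict U, frames (X A T Z)
A -> hit
Z -> hit
C -> fault, evict X, frames (T A Z C)
A -> hit
C -> hit
X -> fault, evict T, frames (Z A C X)
C -> hit
Page faults: 7.

7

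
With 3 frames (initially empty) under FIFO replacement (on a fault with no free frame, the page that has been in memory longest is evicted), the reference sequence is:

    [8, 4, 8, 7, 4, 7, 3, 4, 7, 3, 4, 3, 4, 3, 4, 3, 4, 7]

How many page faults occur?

4

8: fault, frames (8)
4: fault, frames (8 4)
8: hit
7: fault, frames (8 4 7)
4: hit
7: hit
3: fault, evict 8, frames (4 7 3)
4: hit
7: hit
3: hit
4: hit
3: hit
4: hit
3: hit
4: hit
3: hit
4: hit
7: hit
Page faults: 4.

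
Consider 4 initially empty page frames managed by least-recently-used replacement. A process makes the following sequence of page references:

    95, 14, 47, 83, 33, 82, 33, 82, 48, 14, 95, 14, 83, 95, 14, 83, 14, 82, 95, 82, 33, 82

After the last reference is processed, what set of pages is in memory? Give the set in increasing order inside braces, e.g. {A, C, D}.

95: miss, frames [95]
14: miss, frames [95, 14]
47: miss, frames [95, 14, 47]
83: miss, frames [95, 14, 47, 83]
33: miss, evict 95, frames [14, 47, 83, 33]
82: miss, evict 14, frames [47, 83, 33, 82]
33: hit
82: hit
48: miss, evict 47, frames [83, 33, 82, 48]
14: miss, evict 83, frames [33, 82, 48, 14]
95: miss, evict 33, frames [82, 48, 14, 95]
14: hit
83: miss, evict 82, frames [48, 95, 14, 83]
95: hit
14: hit
83: hit
14: hit
82: miss, evict 48, frames [95, 83, 14, 82]
95: hit
82: hit
33: miss, evict 83, frames [14, 95, 82, 33]
82: hit

{14, 33, 82, 95}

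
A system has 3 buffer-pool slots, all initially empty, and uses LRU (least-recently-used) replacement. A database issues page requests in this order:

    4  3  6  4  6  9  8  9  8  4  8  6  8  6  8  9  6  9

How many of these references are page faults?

8

4 → miss, frames [4]
3 → miss, frames [4, 3]
6 → miss, frames [4, 3, 6]
4 → hit
6 → hit
9 → miss, evict 3, frames [4, 6, 9]
8 → miss, evict 4, frames [6, 9, 8]
9 → hit
8 → hit
4 → miss, evict 6, frames [9, 8, 4]
8 → hit
6 → miss, evict 9, frames [4, 8, 6]
8 → hit
6 → hit
8 → hit
9 → miss, evict 4, frames [6, 8, 9]
6 → hit
9 → hit
Page faults: 8.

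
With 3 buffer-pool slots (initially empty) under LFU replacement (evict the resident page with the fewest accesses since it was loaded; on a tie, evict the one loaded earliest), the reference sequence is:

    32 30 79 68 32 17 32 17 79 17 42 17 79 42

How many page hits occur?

4

32 → fault, frames {32}
30 → fault, frames {32,30}
79 → fault, frames {32,30,79}
68 → fault, evict 32, frames {30,79,68}
32 → fault, evict 30, frames {79,68,32}
17 → fault, evict 79, frames {68,32,17}
32 → hit
17 → hit
79 → fault, evict 68, frames {32,17,79}
17 → hit
42 → fault, evict 79, frames {32,17,42}
17 → hit
79 → fault, evict 42, frames {32,17,79}
42 → fault, evict 79, frames {32,17,42}
Hits: 4.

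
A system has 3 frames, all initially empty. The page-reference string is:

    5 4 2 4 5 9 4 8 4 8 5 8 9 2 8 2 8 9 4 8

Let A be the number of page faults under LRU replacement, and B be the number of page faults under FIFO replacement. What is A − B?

-2

Under LRU: F F F . . F . F . . F . F F . . . . F . → 9 faults.
Under FIFO: F F F . . F . F F . F . F F F . . . F . → 11 faults.
A − B = 9 − 11 = -2.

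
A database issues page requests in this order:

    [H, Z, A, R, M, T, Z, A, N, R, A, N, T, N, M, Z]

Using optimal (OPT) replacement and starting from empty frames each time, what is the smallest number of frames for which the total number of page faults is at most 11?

3

f=1: 16 faults
f=2: 13 faults
f=3: 11 faults
f=4: 9 faults
f=5: 8 faults
f=6: 7 faults
f=7: 7 faults
Smallest f with faults ≤ 11 is 3.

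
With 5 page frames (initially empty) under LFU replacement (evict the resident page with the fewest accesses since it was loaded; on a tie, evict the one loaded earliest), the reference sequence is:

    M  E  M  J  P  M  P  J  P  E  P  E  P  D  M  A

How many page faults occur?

6

M → fault, frames [M]
E → fault, frames [M, E]
M → hit
J → fault, frames [M, E, J]
P → fault, frames [M, E, J, P]
M → hit
P → hit
J → hit
P → hit
E → hit
P → hit
E → hit
P → hit
D → fault, frames [M, E, J, P, D]
M → hit
A → fault, evict D, frames [M, E, J, P, A]
Page faults: 6.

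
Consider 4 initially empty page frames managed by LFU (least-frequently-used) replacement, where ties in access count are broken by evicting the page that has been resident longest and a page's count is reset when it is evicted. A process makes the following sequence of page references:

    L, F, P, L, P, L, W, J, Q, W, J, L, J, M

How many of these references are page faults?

L → fault, frames {L}
F → fault, frames {L,F}
P → fault, frames {L,F,P}
L → hit
P → hit
L → hit
W → fault, frames {L,F,P,W}
J → fault, evict F, frames {L,P,W,J}
Q → fault, evict W, frames {L,P,J,Q}
W → fault, evict J, frames {L,P,Q,W}
J → fault, evict Q, frames {L,P,W,J}
L → hit
J → hit
M → fault, evict W, frames {L,P,J,M}
Page faults: 9.

9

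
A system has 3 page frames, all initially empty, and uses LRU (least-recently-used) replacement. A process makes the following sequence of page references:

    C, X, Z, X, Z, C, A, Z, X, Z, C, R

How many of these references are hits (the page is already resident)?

5

C → fault, frames (C)
X → fault, frames (C X)
Z → fault, frames (C X Z)
X → hit
Z → hit
C → hit
A → fault, evict X, frames (Z C A)
Z → hit
X → fault, evict C, frames (A Z X)
Z → hit
C → fault, evict A, frames (X Z C)
R → fault, evict X, frames (Z C R)
Hits: 5.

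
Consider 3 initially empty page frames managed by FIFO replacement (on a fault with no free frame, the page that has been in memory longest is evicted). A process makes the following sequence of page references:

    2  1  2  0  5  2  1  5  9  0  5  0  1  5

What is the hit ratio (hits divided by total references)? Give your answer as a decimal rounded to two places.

2 -> fault, frames [2]
1 -> fault, frames [2, 1]
2 -> hit
0 -> fault, frames [2, 1, 0]
5 -> fault, evict 2, frames [1, 0, 5]
2 -> fault, evict 1, frames [0, 5, 2]
1 -> fault, evict 0, frames [5, 2, 1]
5 -> hit
9 -> fault, evict 5, frames [2, 1, 9]
0 -> fault, evict 2, frames [1, 9, 0]
5 -> fault, evict 1, frames [9, 0, 5]
0 -> hit
1 -> fault, evict 9, frames [0, 5, 1]
5 -> hit
Hits: 4 of 14 references → 4/14 = 0.2857.

0.29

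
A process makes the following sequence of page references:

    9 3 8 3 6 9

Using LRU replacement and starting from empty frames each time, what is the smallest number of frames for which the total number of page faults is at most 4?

4

f=1: 6 faults
f=2: 5 faults
f=3: 5 faults
f=4: 4 faults
Smallest f with faults ≤ 4 is 4.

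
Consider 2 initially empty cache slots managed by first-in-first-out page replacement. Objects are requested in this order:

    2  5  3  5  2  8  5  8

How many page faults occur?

6

2: fault, frames (2)
5: fault, frames (2 5)
3: fault, evict 2, frames (5 3)
5: hit
2: fault, evict 5, frames (3 2)
8: fault, evict 3, frames (2 8)
5: fault, evict 2, frames (8 5)
8: hit
Page faults: 6.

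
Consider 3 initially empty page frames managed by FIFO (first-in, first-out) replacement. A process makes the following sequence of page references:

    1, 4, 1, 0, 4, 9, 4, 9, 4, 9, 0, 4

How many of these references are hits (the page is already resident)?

8

1: miss, frames (1)
4: miss, frames (1 4)
1: hit
0: miss, frames (1 4 0)
4: hit
9: miss, evict 1, frames (4 0 9)
4: hit
9: hit
4: hit
9: hit
0: hit
4: hit
Hits: 8.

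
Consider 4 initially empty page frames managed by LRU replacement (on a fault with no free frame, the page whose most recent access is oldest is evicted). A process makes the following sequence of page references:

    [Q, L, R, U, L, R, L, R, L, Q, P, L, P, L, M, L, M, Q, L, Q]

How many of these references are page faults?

6

Q: miss, frames [Q]
L: miss, frames [Q, L]
R: miss, frames [Q, L, R]
U: miss, frames [Q, L, R, U]
L: hit
R: hit
L: hit
R: hit
L: hit
Q: hit
P: miss, evict U, frames [R, L, Q, P]
L: hit
P: hit
L: hit
M: miss, evict R, frames [Q, P, L, M]
L: hit
M: hit
Q: hit
L: hit
Q: hit
Page faults: 6.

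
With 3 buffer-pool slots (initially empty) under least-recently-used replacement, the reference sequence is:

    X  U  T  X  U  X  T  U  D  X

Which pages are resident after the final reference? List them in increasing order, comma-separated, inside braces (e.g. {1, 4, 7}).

{D, U, X}

X -> miss, frames (X)
U -> miss, frames (X U)
T -> miss, frames (X U T)
X -> hit
U -> hit
X -> hit
T -> hit
U -> hit
D -> miss, evict X, frames (T U D)
X -> miss, evict T, frames (U D X)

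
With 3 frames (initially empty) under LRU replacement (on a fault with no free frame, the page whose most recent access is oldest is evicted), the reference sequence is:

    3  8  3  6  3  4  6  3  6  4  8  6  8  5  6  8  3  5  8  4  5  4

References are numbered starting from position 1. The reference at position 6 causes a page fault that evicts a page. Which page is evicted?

8

pos 1: 3: fault, frames (3)
pos 2: 8: fault, frames (3 8)
pos 3: 3: hit
pos 4: 6: fault, frames (8 3 6)
pos 5: 3: hit
pos 6: 4: fault, evict 8, frames (6 3 4)
At position 6, page 8 is evicted.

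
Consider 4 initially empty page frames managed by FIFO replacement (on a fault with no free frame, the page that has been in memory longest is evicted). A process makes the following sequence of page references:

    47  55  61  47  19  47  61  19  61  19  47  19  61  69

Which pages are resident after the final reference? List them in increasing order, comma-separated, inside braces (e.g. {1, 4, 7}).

{19, 55, 61, 69}

47: miss, frames (47)
55: miss, frames (47 55)
61: miss, frames (47 55 61)
47: hit
19: miss, frames (47 55 61 19)
47: hit
61: hit
19: hit
61: hit
19: hit
47: hit
19: hit
61: hit
69: miss, evict 47, frames (55 61 19 69)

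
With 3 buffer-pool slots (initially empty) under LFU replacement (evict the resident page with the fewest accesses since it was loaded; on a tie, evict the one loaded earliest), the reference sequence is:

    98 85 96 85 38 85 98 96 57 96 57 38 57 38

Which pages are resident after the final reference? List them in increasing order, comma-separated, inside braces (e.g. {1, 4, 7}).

98: miss, frames (98)
85: miss, frames (98 85)
96: miss, frames (98 85 96)
85: hit
38: miss, evict 98, frames (85 96 38)
85: hit
98: miss, evict 96, frames (85 38 98)
96: miss, evict 38, frames (85 98 96)
57: miss, evict 98, frames (85 96 57)
96: hit
57: hit
38: miss, evict 96, frames (85 57 38)
57: hit
38: hit

{38, 57, 85}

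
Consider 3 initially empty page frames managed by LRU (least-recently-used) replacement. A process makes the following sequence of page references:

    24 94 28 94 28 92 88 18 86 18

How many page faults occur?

7

24: miss, frames (24)
94: miss, frames (24 94)
28: miss, frames (24 94 28)
94: hit
28: hit
92: miss, evict 24, frames (94 28 92)
88: miss, evict 94, frames (28 92 88)
18: miss, evict 28, frames (92 88 18)
86: miss, evict 92, frames (88 18 86)
18: hit
Page faults: 7.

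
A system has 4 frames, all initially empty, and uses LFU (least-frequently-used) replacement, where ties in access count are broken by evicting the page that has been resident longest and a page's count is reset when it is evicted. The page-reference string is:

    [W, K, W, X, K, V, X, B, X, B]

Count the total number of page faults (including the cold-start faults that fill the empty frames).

W → fault, frames (W)
K → fault, frames (W K)
W → hit
X → fault, frames (W K X)
K → hit
V → fault, frames (W K X V)
X → hit
B → fault, evict V, frames (W K X B)
X → hit
B → hit
Page faults: 5.

5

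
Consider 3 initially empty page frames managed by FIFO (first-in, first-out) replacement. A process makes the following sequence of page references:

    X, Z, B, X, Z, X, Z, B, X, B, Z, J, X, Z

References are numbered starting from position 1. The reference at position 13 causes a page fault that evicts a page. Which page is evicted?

Z

pos 1: X: fault, frames (X)
pos 2: Z: fault, frames (X Z)
pos 3: B: fault, frames (X Z B)
pos 4: X: hit
pos 5: Z: hit
pos 6: X: hit
pos 7: Z: hit
pos 8: B: hit
pos 9: X: hit
pos 10: B: hit
pos 11: Z: hit
pos 12: J: fault, evict X, frames (Z B J)
pos 13: X: fault, evict Z, frames (B J X)
At position 13, page Z is evicted.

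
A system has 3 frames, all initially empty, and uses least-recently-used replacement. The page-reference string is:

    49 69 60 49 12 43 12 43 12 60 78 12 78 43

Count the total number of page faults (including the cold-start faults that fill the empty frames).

8

49 -> fault, frames [49]
69 -> fault, frames [49, 69]
60 -> fault, frames [49, 69, 60]
49 -> hit
12 -> fault, evict 69, frames [60, 49, 12]
43 -> fault, evict 60, frames [49, 12, 43]
12 -> hit
43 -> hit
12 -> hit
60 -> fault, evict 49, frames [43, 12, 60]
78 -> fault, evict 43, frames [12, 60, 78]
12 -> hit
78 -> hit
43 -> fault, evict 60, frames [12, 78, 43]
Page faults: 8.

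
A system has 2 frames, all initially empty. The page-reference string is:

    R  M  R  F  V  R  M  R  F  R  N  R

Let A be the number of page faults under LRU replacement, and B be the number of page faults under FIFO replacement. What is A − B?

Under LRU: F F . F F F F . F . F . → 8 faults.
Under FIFO: F F . F F F F . F F F . → 9 faults.
A − B = 8 − 9 = -1.

-1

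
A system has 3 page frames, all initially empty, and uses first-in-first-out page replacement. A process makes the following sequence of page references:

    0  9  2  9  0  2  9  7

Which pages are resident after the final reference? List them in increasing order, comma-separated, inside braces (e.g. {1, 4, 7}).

{2, 7, 9}

0: fault, frames (0)
9: fault, frames (0 9)
2: fault, frames (0 9 2)
9: hit
0: hit
2: hit
9: hit
7: fault, evict 0, frames (9 2 7)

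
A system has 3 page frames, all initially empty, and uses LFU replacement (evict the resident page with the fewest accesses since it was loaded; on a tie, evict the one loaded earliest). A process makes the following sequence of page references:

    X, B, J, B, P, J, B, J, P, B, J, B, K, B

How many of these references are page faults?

X → fault, frames [X]
B → fault, frames [X, B]
J → fault, frames [X, B, J]
B → hit
P → fault, evict X, frames [B, J, P]
J → hit
B → hit
J → hit
P → hit
B → hit
J → hit
B → hit
K → fault, evict P, frames [B, J, K]
B → hit
Page faults: 5.

5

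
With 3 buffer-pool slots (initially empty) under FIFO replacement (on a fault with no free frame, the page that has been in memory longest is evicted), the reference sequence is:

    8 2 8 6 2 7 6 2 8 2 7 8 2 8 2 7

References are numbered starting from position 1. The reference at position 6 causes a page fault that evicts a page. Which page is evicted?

8

pos 1: 8: fault, frames [8]
pos 2: 2: fault, frames [8, 2]
pos 3: 8: hit
pos 4: 6: fault, frames [8, 2, 6]
pos 5: 2: hit
pos 6: 7: fault, evict 8, frames [2, 6, 7]
At position 6, page 8 is evicted.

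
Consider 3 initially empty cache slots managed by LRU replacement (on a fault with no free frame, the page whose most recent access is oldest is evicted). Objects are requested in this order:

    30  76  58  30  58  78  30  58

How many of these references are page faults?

4

30: fault, frames [30]
76: fault, frames [30, 76]
58: fault, frames [30, 76, 58]
30: hit
58: hit
78: fault, evict 76, frames [30, 58, 78]
30: hit
58: hit
Page faults: 4.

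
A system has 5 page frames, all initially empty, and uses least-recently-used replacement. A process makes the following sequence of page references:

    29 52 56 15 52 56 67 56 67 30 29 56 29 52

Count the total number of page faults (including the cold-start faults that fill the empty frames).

29 -> fault, frames [29]
52 -> fault, frames [29, 52]
56 -> fault, frames [29, 52, 56]
15 -> fault, frames [29, 52, 56, 15]
52 -> hit
56 -> hit
67 -> fault, frames [29, 15, 52, 56, 67]
56 -> hit
67 -> hit
30 -> fault, evict 29, frames [15, 52, 56, 67, 30]
29 -> fault, evict 15, frames [52, 56, 67, 30, 29]
56 -> hit
29 -> hit
52 -> hit
Page faults: 7.

7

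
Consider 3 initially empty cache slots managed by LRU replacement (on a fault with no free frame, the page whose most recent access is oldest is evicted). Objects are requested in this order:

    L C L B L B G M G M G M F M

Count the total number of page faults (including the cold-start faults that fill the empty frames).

6

L → fault, frames [L]
C → fault, frames [L, C]
L → hit
B → fault, frames [C, L, B]
L → hit
B → hit
G → fault, evict C, frames [L, B, G]
M → fault, evict L, frames [B, G, M]
G → hit
M → hit
G → hit
M → hit
F → fault, evict B, frames [G, M, F]
M → hit
Page faults: 6.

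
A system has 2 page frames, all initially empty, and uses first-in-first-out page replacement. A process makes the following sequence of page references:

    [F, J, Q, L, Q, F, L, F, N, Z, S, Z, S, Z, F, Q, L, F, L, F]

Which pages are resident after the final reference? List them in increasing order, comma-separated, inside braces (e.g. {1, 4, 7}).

F -> fault, frames {F}
J -> fault, frames {F,J}
Q -> fault, evict F, frames {J,Q}
L -> fault, evict J, frames {Q,L}
Q -> hit
F -> fault, evict Q, frames {L,F}
L -> hit
F -> hit
N -> fault, evict L, frames {F,N}
Z -> fault, evict F, frames {N,Z}
S -> fault, evict N, frames {Z,S}
Z -> hit
S -> hit
Z -> hit
F -> fault, evict Z, frames {S,F}
Q -> fault, evict S, frames {F,Q}
L -> fault, evict F, frames {Q,L}
F -> fault, evict Q, frames {L,F}
L -> hit
F -> hit

{F, L}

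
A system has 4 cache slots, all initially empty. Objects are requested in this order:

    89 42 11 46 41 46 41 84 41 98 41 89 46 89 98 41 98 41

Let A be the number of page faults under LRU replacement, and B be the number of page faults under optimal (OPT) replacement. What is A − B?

Under LRU: F F F F F . . F . F . F F . . . . . → 9 faults.
Under OPT: F F F F F . . F . F . . . . . . . . → 7 faults.
A − B = 9 − 7 = 2.

2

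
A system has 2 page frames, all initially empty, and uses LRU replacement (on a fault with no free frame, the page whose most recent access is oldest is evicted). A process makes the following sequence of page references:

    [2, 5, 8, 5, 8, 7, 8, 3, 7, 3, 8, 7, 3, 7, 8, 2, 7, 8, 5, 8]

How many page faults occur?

14

2 → miss, frames [2]
5 → miss, frames [2, 5]
8 → miss, evict 2, frames [5, 8]
5 → hit
8 → hit
7 → miss, evict 5, frames [8, 7]
8 → hit
3 → miss, evict 7, frames [8, 3]
7 → miss, evict 8, frames [3, 7]
3 → hit
8 → miss, evict 7, frames [3, 8]
7 → miss, evict 3, frames [8, 7]
3 → miss, evict 8, frames [7, 3]
7 → hit
8 → miss, evict 3, frames [7, 8]
2 → miss, evict 7, frames [8, 2]
7 → miss, evict 8, frames [2, 7]
8 → miss, evict 2, frames [7, 8]
5 → miss, evict 7, frames [8, 5]
8 → hit
Page faults: 14.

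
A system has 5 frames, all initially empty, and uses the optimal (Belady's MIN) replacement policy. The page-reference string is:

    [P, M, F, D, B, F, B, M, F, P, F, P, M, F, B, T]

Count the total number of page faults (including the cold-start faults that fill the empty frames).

6

P: fault, frames {P}
M: fault, frames {P,M}
F: fault, frames {P,M,F}
D: fault, frames {P,M,F,D}
B: fault, frames {P,M,F,D,B}
F: hit
B: hit
M: hit
F: hit
P: hit
F: hit
P: hit
M: hit
F: hit
B: hit
T: fault, evict B, frames {P,M,F,D,T}
Page faults: 6.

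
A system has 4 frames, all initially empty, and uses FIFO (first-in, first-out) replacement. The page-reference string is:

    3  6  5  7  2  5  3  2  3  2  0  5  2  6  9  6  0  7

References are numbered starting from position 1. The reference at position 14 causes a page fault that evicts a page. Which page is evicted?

2

pos 1: 3: fault, frames {3}
pos 2: 6: fault, frames {3,6}
pos 3: 5: fault, frames {3,6,5}
pos 4: 7: fault, frames {3,6,5,7}
pos 5: 2: fault, evict 3, frames {6,5,7,2}
pos 6: 5: hit
pos 7: 3: fault, evict 6, frames {5,7,2,3}
pos 8: 2: hit
pos 9: 3: hit
pos 10: 2: hit
pos 11: 0: fault, evict 5, frames {7,2,3,0}
pos 12: 5: fault, evict 7, frames {2,3,0,5}
pos 13: 2: hit
pos 14: 6: fault, evict 2, frames {3,0,5,6}
At position 14, page 2 is evicted.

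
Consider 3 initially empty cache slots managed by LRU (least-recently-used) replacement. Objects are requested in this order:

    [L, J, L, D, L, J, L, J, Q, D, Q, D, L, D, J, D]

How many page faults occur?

L → miss, frames {L}
J → miss, frames {L,J}
L → hit
D → miss, frames {J,L,D}
L → hit
J → hit
L → hit
J → hit
Q → miss, evict D, frames {L,J,Q}
D → miss, evict L, frames {J,Q,D}
Q → hit
D → hit
L → miss, evict J, frames {Q,D,L}
D → hit
J → miss, evict Q, frames {L,D,J}
D → hit
Page faults: 7.

7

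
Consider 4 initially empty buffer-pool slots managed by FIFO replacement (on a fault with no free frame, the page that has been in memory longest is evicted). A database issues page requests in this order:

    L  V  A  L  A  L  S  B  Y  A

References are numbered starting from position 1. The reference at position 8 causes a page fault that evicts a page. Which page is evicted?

pos 1: L: miss, frames (L)
pos 2: V: miss, frames (L V)
pos 3: A: miss, frames (L V A)
pos 4: L: hit
pos 5: A: hit
pos 6: L: hit
pos 7: S: miss, frames (L V A S)
pos 8: B: miss, evict L, frames (V A S B)
At position 8, page L is evicted.

L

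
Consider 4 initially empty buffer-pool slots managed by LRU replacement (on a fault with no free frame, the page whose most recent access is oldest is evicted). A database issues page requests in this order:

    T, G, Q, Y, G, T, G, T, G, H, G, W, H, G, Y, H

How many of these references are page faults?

T: fault, frames (T)
G: fault, frames (T G)
Q: fault, frames (T G Q)
Y: fault, frames (T G Q Y)
G: hit
T: hit
G: hit
T: hit
G: hit
H: fault, evict Q, frames (Y T G H)
G: hit
W: fault, evict Y, frames (T H G W)
H: hit
G: hit
Y: fault, evict T, frames (W H G Y)
H: hit
Page faults: 7.

7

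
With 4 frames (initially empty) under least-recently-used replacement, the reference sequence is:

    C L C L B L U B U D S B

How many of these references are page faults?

6

C -> miss, frames (C)
L -> miss, frames (C L)
C -> hit
L -> hit
B -> miss, frames (C L B)
L -> hit
U -> miss, frames (C B L U)
B -> hit
U -> hit
D -> miss, evict C, frames (L B U D)
S -> miss, evict L, frames (B U D S)
B -> hit
Page faults: 6.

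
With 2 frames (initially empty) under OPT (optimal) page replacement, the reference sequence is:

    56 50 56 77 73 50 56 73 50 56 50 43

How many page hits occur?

5

56: fault, frames (56)
50: fault, frames (56 50)
56: hit
77: fault, evict 56, frames (50 77)
73: fault, evict 77, frames (50 73)
50: hit
56: fault, evict 50, frames (73 56)
73: hit
50: fault, evict 73, frames (56 50)
56: hit
50: hit
43: fault, evict 50, frames (56 43)
Hits: 5.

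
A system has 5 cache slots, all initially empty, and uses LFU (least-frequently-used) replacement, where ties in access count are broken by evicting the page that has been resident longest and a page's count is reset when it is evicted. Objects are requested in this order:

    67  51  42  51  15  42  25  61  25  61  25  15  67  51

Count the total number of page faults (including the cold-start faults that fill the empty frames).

8

67: miss, frames [67]
51: miss, frames [67, 51]
42: miss, frames [67, 51, 42]
51: hit
15: miss, frames [67, 51, 42, 15]
42: hit
25: miss, frames [67, 51, 42, 15, 25]
61: miss, evict 67, frames [51, 42, 15, 25, 61]
25: hit
61: hit
25: hit
15: hit
67: miss, evict 51, frames [42, 15, 25, 61, 67]
51: miss, evict 67, frames [42, 15, 25, 61, 51]
Page faults: 8.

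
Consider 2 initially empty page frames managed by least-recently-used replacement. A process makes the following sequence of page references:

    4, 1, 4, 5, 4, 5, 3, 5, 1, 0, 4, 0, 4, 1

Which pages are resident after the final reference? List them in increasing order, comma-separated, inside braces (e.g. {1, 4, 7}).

4: miss, frames [4]
1: miss, frames [4, 1]
4: hit
5: miss, evict 1, frames [4, 5]
4: hit
5: hit
3: miss, evict 4, frames [5, 3]
5: hit
1: miss, evict 3, frames [5, 1]
0: miss, evict 5, frames [1, 0]
4: miss, evict 1, frames [0, 4]
0: hit
4: hit
1: miss, evict 0, frames [4, 1]

{1, 4}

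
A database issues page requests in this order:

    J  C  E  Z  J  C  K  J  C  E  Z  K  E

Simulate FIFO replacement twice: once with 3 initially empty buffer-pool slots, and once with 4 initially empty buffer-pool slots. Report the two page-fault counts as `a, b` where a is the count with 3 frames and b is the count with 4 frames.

9, 10

3 frames: F F F F F F F . . F F . . → 9 faults.
4 frames: F F F F . . F F F F F F . → 10 faults.
10 > 9: adding a frame increased faults — Belady's anomaly.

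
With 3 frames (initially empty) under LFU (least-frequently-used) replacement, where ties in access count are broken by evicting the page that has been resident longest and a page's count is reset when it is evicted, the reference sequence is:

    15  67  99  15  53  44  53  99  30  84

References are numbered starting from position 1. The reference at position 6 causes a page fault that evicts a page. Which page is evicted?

99

pos 1: 15: fault, frames (15)
pos 2: 67: fault, frames (15 67)
pos 3: 99: fault, frames (15 67 99)
pos 4: 15: hit
pos 5: 53: fault, evict 67, frames (15 99 53)
pos 6: 44: fault, evict 99, frames (15 53 44)
At position 6, page 99 is evicted.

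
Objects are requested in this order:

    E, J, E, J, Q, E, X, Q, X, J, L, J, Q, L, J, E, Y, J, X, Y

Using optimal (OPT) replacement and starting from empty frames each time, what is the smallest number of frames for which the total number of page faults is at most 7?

4

f=1: 20 faults
f=2: 11 faults
f=3: 8 faults
f=4: 7 faults
f=5: 6 faults
f=6: 6 faults
Smallest f with faults ≤ 7 is 4.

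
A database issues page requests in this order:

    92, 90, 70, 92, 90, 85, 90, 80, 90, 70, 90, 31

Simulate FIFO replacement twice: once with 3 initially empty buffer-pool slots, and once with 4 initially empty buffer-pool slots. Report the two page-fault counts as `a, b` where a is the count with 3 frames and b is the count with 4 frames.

8, 6

3 frames: F F F . . F . F F F . F → 8 faults.
4 frames: F F F . . F . F . . . F → 6 faults.
6 < 8: adding a frame reduced faults, as is typical.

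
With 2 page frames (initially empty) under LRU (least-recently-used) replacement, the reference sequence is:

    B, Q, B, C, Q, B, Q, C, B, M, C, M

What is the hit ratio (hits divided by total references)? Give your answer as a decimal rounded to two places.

B -> miss, frames {B}
Q -> miss, frames {B,Q}
B -> hit
C -> miss, evict Q, frames {B,C}
Q -> miss, evict B, frames {C,Q}
B -> miss, evict C, frames {Q,B}
Q -> hit
C -> miss, evict B, frames {Q,C}
B -> miss, evict Q, frames {C,B}
M -> miss, evict C, frames {B,M}
C -> miss, evict B, frames {M,C}
M -> hit
Hits: 3 of 12 references → 3/12 = 0.2500.

0.25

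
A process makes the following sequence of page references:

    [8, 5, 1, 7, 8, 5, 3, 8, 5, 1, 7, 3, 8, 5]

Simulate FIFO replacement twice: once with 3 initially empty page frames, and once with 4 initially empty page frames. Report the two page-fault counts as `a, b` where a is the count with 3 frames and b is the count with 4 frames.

11, 12

3 frames: F F F F F F F . . F F . F F → 11 faults.
4 frames: F F F F . . F F F F F F F F → 12 faults.
12 > 11: adding a frame increased faults — Belady's anomaly.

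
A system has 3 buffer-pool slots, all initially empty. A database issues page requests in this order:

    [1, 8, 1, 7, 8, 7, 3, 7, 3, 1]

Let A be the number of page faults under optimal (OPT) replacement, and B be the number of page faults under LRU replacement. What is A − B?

-1

Under OPT: F F . F . . F . . . → 4 faults.
Under LRU: F F . F . . F . . F → 5 faults.
A − B = 4 − 5 = -1.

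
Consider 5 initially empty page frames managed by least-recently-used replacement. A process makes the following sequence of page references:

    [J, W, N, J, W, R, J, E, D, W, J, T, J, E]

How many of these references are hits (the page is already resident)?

J → fault, frames {J}
W → fault, frames {J,W}
N → fault, frames {J,W,N}
J → hit
W → hit
R → fault, frames {N,J,W,R}
J → hit
E → fault, frames {N,W,R,J,E}
D → fault, evict N, frames {W,R,J,E,D}
W → hit
J → hit
T → fault, evict R, frames {E,D,W,J,T}
J → hit
E → hit
Hits: 7.

7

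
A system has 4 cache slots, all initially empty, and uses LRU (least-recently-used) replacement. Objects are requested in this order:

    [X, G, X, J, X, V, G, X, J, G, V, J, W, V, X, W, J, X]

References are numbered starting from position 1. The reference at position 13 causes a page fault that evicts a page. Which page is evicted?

pos 1: X: miss, frames {X}
pos 2: G: miss, frames {X,G}
pos 3: X: hit
pos 4: J: miss, frames {G,X,J}
pos 5: X: hit
pos 6: V: miss, frames {G,J,X,V}
pos 7: G: hit
pos 8: X: hit
pos 9: J: hit
pos 10: G: hit
pos 11: V: hit
pos 12: J: hit
pos 13: W: miss, evict X, frames {G,V,J,W}
At position 13, page X is evicted.

X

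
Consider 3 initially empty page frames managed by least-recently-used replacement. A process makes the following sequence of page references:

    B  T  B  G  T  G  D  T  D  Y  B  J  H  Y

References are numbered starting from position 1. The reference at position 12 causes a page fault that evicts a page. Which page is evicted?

pos 1: B: miss, frames [B]
pos 2: T: miss, frames [B, T]
pos 3: B: hit
pos 4: G: miss, frames [T, B, G]
pos 5: T: hit
pos 6: G: hit
pos 7: D: miss, evict B, frames [T, G, D]
pos 8: T: hit
pos 9: D: hit
pos 10: Y: miss, evict G, frames [T, D, Y]
pos 11: B: miss, evict T, frames [D, Y, B]
pos 12: J: miss, evict D, frames [Y, B, J]
At position 12, page D is evicted.

D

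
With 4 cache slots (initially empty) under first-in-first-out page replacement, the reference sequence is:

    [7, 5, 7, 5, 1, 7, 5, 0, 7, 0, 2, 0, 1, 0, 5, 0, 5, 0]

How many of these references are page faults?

5

7: fault, frames {7}
5: fault, frames {7,5}
7: hit
5: hit
1: fault, frames {7,5,1}
7: hit
5: hit
0: fault, frames {7,5,1,0}
7: hit
0: hit
2: fault, evict 7, frames {5,1,0,2}
0: hit
1: hit
0: hit
5: hit
0: hit
5: hit
0: hit
Page faults: 5.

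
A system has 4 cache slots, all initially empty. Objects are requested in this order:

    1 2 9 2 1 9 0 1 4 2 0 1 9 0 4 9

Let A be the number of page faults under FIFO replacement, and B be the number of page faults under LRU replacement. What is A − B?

Under FIFO: F F F . . . F . F . . F . . . . → 6 faults.
Under LRU: F F F . . . F . F F . . F . F . → 8 faults.
A − B = 6 − 8 = -2.

-2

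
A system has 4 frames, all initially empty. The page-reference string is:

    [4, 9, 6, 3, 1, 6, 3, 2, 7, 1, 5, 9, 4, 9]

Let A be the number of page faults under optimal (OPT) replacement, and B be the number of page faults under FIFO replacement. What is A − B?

-1

Under OPT: F F F F F . . F F . F . F . → 9 faults.
Under FIFO: F F F F F . . F F . F F F . → 10 faults.
A − B = 9 − 10 = -1.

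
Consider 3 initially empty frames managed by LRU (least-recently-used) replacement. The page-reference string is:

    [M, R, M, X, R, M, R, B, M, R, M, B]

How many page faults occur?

4

M → miss, frames (M)
R → miss, frames (M R)
M → hit
X → miss, frames (R M X)
R → hit
M → hit
R → hit
B → miss, evict X, frames (M R B)
M → hit
R → hit
M → hit
B → hit
Page faults: 4.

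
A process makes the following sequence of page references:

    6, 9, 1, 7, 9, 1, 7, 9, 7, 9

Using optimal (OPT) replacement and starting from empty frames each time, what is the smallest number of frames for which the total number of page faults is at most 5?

3

f=1: 10 faults
f=2: 6 faults
f=3: 4 faults
f=4: 4 faults
Smallest f with faults ≤ 5 is 3.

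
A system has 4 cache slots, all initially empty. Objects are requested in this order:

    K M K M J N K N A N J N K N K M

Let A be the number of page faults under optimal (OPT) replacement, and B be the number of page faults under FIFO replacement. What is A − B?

Under OPT: F F . . F F . . F . . . . . . F → 6 faults.
Under FIFO: F F . . F F . . F . . . F . . F → 7 faults.
A − B = 6 − 7 = -1.

-1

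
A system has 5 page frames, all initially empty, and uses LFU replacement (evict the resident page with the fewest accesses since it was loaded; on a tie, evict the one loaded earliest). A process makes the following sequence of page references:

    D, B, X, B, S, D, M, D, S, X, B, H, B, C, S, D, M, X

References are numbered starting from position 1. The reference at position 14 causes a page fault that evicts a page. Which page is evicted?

pos 1: D: fault, frames {D}
pos 2: B: fault, frames {D,B}
pos 3: X: fault, frames {D,B,X}
pos 4: B: hit
pos 5: S: fault, frames {D,B,X,S}
pos 6: D: hit
pos 7: M: fault, frames {D,B,X,S,M}
pos 8: D: hit
pos 9: S: hit
pos 10: X: hit
pos 11: B: hit
pos 12: H: fault, evict M, frames {D,B,X,S,H}
pos 13: B: hit
pos 14: C: fault, evict H, frames {D,B,X,S,C}
At position 14, page H is evicted.

H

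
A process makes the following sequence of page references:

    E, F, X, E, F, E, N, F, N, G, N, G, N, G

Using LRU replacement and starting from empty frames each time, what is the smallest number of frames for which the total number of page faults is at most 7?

f=1: 14 faults
f=2: 8 faults
f=3: 5 faults
f=4: 5 faults
f=5: 5 faults
Smallest f with faults ≤ 7 is 3.

3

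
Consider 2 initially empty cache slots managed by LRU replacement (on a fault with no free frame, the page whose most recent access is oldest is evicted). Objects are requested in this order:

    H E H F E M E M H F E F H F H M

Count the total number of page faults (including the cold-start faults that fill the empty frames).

10

H: miss, frames {H}
E: miss, frames {H,E}
H: hit
F: miss, evict E, frames {H,F}
E: miss, evict H, frames {F,E}
M: miss, evict F, frames {E,M}
E: hit
M: hit
H: miss, evict E, frames {M,H}
F: miss, evict M, frames {H,F}
E: miss, evict H, frames {F,E}
F: hit
H: miss, evict E, frames {F,H}
F: hit
H: hit
M: miss, evict F, frames {H,M}
Page faults: 10.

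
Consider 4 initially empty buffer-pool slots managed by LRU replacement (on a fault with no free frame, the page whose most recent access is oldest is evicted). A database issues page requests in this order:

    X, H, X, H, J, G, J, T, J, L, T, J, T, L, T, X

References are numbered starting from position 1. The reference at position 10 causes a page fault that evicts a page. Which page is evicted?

pos 1: X: miss, frames [X]
pos 2: H: miss, frames [X, H]
pos 3: X: hit
pos 4: H: hit
pos 5: J: miss, frames [X, H, J]
pos 6: G: miss, frames [X, H, J, G]
pos 7: J: hit
pos 8: T: miss, evict X, frames [H, G, J, T]
pos 9: J: hit
pos 10: L: miss, evict H, frames [G, T, J, L]
At position 10, page H is evicted.

H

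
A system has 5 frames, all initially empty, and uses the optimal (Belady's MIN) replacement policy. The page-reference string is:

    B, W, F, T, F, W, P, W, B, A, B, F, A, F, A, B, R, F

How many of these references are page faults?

B -> miss, frames (B)
W -> miss, frames (B W)
F -> miss, frames (B W F)
T -> miss, frames (B W F T)
F -> hit
W -> hit
P -> miss, frames (B W F T P)
W -> hit
B -> hit
A -> miss, evict P, frames (B W F T A)
B -> hit
F -> hit
A -> hit
F -> hit
A -> hit
B -> hit
R -> miss, evict A, frames (B W F T R)
F -> hit
Page faults: 7.

7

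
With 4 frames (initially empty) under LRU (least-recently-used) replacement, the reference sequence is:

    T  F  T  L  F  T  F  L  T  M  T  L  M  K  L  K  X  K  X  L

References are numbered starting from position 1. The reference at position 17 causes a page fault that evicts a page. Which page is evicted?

pos 1: T → miss, frames [T]
pos 2: F → miss, frames [T, F]
pos 3: T → hit
pos 4: L → miss, frames [F, T, L]
pos 5: F → hit
pos 6: T → hit
pos 7: F → hit
pos 8: L → hit
pos 9: T → hit
pos 10: M → miss, frames [F, L, T, M]
pos 11: T → hit
pos 12: L → hit
pos 13: M → hit
pos 14: K → miss, evict F, frames [T, L, M, K]
pos 15: L → hit
pos 16: K → hit
pos 17: X → miss, evict T, frames [M, L, K, X]
At position 17, page T is evicted.

T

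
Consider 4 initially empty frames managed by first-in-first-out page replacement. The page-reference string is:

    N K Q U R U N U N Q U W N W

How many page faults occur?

7

N → miss, frames {N}
K → miss, frames {N,K}
Q → miss, frames {N,K,Q}
U → miss, frames {N,K,Q,U}
R → miss, evict N, frames {K,Q,U,R}
U → hit
N → miss, evict K, frames {Q,U,R,N}
U → hit
N → hit
Q → hit
U → hit
W → miss, evict Q, frames {U,R,N,W}
N → hit
W → hit
Page faults: 7.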